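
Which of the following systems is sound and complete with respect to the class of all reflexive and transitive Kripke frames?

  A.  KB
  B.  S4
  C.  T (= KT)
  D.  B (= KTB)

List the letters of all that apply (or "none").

B

(A) KB is determined by the class of symmetric frames.
(B) S4 is determined by exactly this class.
(C) T (= KT) is determined by the class of reflexive frames.
(D) B (= KTB) is determined by the class of reflexive and symmetric frames.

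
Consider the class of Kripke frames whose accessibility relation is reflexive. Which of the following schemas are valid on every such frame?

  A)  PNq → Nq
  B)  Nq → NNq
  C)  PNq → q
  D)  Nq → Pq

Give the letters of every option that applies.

A reflexive relation is serial.
(A) PNq → Nq is the dual of axiom 5; it is valid on a frame exactly when R is euclidean. Such an R need not be euclidean, so not valid.
(B) axiom 4: valid iff R is transitive. Such an R need not be transitive — not valid.
(C) the dual of axiom B: valid iff R is symmetric. Such an R need not be symmetric — not valid.
(D) axiom D: valid iff R is serial. Every such R is serial — valid.

D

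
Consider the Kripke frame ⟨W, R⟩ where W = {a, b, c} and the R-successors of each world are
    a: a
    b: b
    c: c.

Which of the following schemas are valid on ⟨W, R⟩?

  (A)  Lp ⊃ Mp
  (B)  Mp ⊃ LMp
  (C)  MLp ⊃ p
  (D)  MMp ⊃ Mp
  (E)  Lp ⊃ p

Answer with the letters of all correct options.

A, B, C, D, E

R is reflexive: each world relates to itself.
R is symmetric: every R-edge is matched by its reverse.
R is transitive: R is closed under composition.
R is euclidean: any two R-successors of the same world are R-related.
R is serial: every world has an R-successor.
(A) axiom D: valid iff R is serial. R is serial — valid.
(B) Mp ⊃ LMp is axiom 5, which corresponds to the euclidean property. R is euclidean — valid.
(C) MLp ⊃ p (the dual of axiom B) characterises the symmetric frames. R is symmetric — valid.
(D) MMp ⊃ Mp is the dual of axiom 4; it is valid on a frame exactly when R is transitive. R is transitive, so valid.
(E) Lp ⊃ p is axiom T, which corresponds to reflexivity. R is reflexive — valid.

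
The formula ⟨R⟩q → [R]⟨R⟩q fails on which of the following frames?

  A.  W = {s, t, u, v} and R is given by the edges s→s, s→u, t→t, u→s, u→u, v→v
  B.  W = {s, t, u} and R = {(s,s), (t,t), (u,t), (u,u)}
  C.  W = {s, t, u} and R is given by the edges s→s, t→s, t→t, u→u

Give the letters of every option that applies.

B, C

The schema ⟨R⟩q → [R]⟨R⟩q is axiom 5; it is valid on a frame iff R is euclidean.
(A) R is euclidean (any two R-successors of the same world are R-related), so the schema is valid here.
(B) R is not euclidean (u R t and u R u but not t R u), so the schema fails here.
(C) R is not euclidean (t R s and t R t but not s R t), so the schema fails here.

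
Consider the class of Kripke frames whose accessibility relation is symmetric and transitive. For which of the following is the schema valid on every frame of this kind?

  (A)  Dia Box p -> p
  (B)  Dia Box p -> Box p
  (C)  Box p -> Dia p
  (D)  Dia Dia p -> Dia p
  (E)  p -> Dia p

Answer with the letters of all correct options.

A, B, D

A symmetric transitive relation is euclidean (uRv and uRw give vRu by symmetry, then vRw by transitivity).
(A) Dia Box p -> p is the dual of axiom B, which corresponds to symmetry. Every such R is symmetric — valid.
(B) the dual of axiom 5: valid iff R is euclidean. Every such R is euclidean — valid.
(C) Box p -> Dia p is axiom D; it is valid on a frame exactly when R is serial. Such an R need not be serial, so not valid.
(D) Dia Dia p -> Dia p is the dual of axiom 4; it is valid on a frame exactly when R is transitive. Every such R is transitive, so valid.
(E) the dual of axiom T: valid iff R is reflexive. Such an R need not be reflexive — not valid.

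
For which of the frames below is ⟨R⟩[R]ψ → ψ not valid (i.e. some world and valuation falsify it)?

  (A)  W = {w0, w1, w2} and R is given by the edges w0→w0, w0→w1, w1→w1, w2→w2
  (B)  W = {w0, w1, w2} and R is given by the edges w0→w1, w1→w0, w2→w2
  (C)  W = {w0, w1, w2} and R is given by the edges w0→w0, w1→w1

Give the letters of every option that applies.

The schema ⟨R⟩[R]ψ → ψ is the dual of axiom B; it is valid on a frame iff R is symmetric.
(A) R is not symmetric (w0 R w1 but not w1 R w0), so the schema fails here.
(B) R is symmetric (every R-edge is matched by its reverse), so the schema is valid here.
(C) R is symmetric (every R-edge is matched by its reverse), so the schema is valid here.

A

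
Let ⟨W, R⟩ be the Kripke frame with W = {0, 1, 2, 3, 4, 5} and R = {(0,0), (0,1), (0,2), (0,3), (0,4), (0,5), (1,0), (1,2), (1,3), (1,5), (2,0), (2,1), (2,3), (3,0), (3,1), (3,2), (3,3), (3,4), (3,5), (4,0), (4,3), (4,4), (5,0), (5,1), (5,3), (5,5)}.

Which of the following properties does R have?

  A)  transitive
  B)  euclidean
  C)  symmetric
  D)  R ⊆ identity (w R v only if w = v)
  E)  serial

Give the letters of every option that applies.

C, E

(A) not transitive: 1 R 0 and 0 R 1 but not 1 R 1.
(B) not euclidean: 0 R 1 and 0 R 4 but not 1 R 4.
(C) symmetric: every R-edge is matched by its reverse.
(D) not ⊆ identity: 0 R 1 with 0 ≠ 1.
(E) serial: every world has an R-successor.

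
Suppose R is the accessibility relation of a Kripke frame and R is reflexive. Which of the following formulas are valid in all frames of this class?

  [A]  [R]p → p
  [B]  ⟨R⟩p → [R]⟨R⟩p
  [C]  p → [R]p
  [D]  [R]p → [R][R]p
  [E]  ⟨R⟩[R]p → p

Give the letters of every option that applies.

A

A reflexive relation is serial.
(A) [R]p → p (axiom T) characterises the reflexive frames. Every such R is reflexive — valid.
(B) axiom 5: valid iff R is euclidean. Such an R need not be euclidean — not valid.
(C) p → [R]p is equivalent to ◇p→p; it holds exactly when R ⊆ identity. Such an R need not be a subset of the identity — not valid.
(D) [R]p → [R][R]p is axiom 4, which corresponds to transitivity. Such an R need not be transitive — not valid.
(E) the dual of axiom B: valid iff R is symmetric. Such an R need not be symmetric — not valid.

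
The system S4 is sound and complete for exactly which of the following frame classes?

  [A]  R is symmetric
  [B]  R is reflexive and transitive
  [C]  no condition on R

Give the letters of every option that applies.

B

(A) this class determines KB, not S4.
(B) S4 is sound and complete for exactly this class.
(C) this class determines K, not S4.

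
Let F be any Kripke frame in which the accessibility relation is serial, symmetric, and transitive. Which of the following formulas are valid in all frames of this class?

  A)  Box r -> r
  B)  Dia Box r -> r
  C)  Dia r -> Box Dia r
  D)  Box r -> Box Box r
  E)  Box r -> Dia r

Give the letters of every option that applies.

A, B, C, D, E

A serial symmetric transitive relation is reflexive (take any v with uRv; symmetry gives vRu and transitivity gives uRu), hence an equivalence relation.
(A) Box r -> r (axiom T) characterises the reflexive frames. Every such R is reflexive — valid.
(B) Dia Box r -> r is the dual of axiom B, which corresponds to symmetry. Every such R is symmetric — valid.
(C) Dia r -> Box Dia r is axiom 5, which corresponds to the euclidean property. Every such R is euclidean — valid.
(D) axiom 4: valid iff R is transitive. Every such R is transitive — valid.
(E) Box r -> Dia r (axiom D) characterises the serial frames. Every such R is serial — valid.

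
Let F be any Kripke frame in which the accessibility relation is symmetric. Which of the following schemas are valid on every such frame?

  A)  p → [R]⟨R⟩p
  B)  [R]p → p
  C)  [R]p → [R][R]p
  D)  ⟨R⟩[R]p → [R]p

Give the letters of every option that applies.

(A) p → [R]⟨R⟩p (axiom B) characterises the symmetric frames. Every such R is symmetric — valid.
(B) [R]p → p is axiom T; it is valid on a frame exactly when R is reflexive. Such an R need not be reflexive, so not valid.
(C) [R]p → [R][R]p (axiom 4) characterises the transitive frames. Such an R need not be transitive — not valid.
(D) ⟨R⟩[R]p → [R]p (the dual of axiom 5) characterises the euclidean frames. Such an R need not be euclidean — not valid.

A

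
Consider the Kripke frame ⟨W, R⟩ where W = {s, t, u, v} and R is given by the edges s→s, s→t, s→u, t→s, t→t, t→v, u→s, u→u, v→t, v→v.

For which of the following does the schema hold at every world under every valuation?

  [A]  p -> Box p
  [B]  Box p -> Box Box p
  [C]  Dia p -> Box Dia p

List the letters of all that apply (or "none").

R is not transitive: s R t and t R v but not s R v.
R is not euclidean: s R t and s R u but not t R u.
R is not a subset of the identity: s R t with s ≠ t.
(A) p -> Box p is equivalent to ◇p→p; it holds exactly when R ⊆ identity. Here R ⊄ identity — not valid.
(B) Box p -> Box Box p (axiom 4) characterises the transitive frames. R is not transitive — not valid.
(C) Dia p -> Box Dia p is axiom 5, which corresponds to the euclidean property. R is not euclidean — not valid.

none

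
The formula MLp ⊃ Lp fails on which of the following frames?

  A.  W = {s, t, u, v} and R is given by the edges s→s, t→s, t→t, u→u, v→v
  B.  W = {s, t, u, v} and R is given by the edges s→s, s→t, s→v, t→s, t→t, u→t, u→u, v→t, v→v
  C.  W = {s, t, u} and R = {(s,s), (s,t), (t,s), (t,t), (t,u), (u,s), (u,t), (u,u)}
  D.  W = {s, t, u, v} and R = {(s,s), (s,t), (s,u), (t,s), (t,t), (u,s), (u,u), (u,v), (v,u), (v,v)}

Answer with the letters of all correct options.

The schema MLp ⊃ Lp is the dual of axiom 5; it is valid on a frame iff R is euclidean.
(A) R is not euclidean (t R s and t R t but not s R t), so the schema fails here.
(B) R is not euclidean (s R t and s R v but not t R v), so the schema fails here.
(C) R is not euclidean (t R s and t R u but not s R u), so the schema fails here.
(D) R is not euclidean (s R t and s R u but not t R u), so the schema fails here.

A, B, C, D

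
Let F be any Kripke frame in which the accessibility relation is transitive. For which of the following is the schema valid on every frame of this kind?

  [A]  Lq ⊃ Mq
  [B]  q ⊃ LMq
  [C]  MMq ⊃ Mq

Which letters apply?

C

(A) Lq ⊃ Mq (axiom D) characterises the serial frames. Such an R need not be serial — not valid.
(B) axiom B: valid iff R is symmetric. Such an R need not be symmetric — not valid.
(C) MMq ⊃ Mq (the dual of axiom 4) characterises the transitive frames. Every such R is transitive — valid.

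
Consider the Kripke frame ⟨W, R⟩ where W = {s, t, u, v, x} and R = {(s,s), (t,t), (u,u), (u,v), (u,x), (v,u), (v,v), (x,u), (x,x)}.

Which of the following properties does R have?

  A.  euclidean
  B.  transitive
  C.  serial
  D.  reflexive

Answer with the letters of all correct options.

(A) not euclidean: u R v and u R x but not v R x.
(B) not transitive: v R u and u R x but not v R x.
(C) serial: every world has an R-successor.
(D) reflexive: each world relates to itself.

C, D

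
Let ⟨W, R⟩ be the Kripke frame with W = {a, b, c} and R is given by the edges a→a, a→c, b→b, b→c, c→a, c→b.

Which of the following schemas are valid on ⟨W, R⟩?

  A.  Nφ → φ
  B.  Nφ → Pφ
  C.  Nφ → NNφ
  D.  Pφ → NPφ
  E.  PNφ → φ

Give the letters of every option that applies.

B, E

R is not reflexive: not c R c.
R is symmetric: every R-edge is matched by its reverse.
R is not transitive: a R c and c R b but not a R b.
R is not euclidean: c R a and c R b but not a R b.
R is serial: every world has an R-successor.
(A) Nφ → φ (axiom T) characterises the reflexive frames. R is not reflexive — not valid.
(B) Nφ → Pφ (axiom D) characterises the serial frames. R is serial — valid.
(C) Nφ → NNφ is axiom 4; it is valid on a frame exactly when R is transitive. R is not transitive, so not valid.
(D) Pφ → NPφ is axiom 5; it is valid on a frame exactly when R is euclidean. R is not euclidean, so not valid.
(E) PNφ → φ (the dual of axiom B) characterises the symmetric frames. R is symmetric — valid.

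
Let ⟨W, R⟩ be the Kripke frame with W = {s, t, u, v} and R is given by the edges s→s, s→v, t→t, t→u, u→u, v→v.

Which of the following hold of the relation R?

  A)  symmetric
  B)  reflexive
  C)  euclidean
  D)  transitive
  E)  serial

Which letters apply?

B, D, E

(A) not symmetric: s R v but not v R s.
(B) reflexive: each world relates to itself.
(C) not euclidean: s R v and s R s but not v R s.
(D) transitive: R is closed under composition.
(E) serial: every world has an R-successor.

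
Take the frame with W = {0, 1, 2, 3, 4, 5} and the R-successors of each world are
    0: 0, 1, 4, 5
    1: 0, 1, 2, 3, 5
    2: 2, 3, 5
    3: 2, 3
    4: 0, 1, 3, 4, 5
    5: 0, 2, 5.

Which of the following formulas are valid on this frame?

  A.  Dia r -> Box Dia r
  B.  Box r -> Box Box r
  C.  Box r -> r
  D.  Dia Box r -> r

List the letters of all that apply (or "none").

R is reflexive: each world relates to itself.
R is not symmetric: 1 R 2 but not 2 R 1.
R is not transitive: 0 R 1 and 1 R 2 but not 0 R 2.
R is not euclidean: 0 R 1 and 0 R 4 but not 1 R 4.
(A) Dia r -> Box Dia r is axiom 5; it is valid on a frame exactly when R is euclidean. R is not euclidean, so not valid.
(B) Box r -> Box Box r is axiom 4; it is valid on a frame exactly when R is transitive. R is not transitive, so not valid.
(C) Box r -> r (axiom T) characterises the reflexive frames. R is reflexive — valid.
(D) the dual of axiom B: valid iff R is symmetric. R is not symmetric — not valid.

C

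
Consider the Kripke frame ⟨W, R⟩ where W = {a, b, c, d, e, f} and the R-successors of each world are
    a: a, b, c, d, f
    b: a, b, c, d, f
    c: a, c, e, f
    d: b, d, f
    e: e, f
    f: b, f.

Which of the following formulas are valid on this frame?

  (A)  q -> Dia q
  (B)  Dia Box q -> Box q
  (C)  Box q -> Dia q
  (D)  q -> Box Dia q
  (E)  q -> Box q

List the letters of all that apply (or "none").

R is reflexive: each world relates to itself.
R is not symmetric: a R d but not d R a.
R is not euclidean: a R c and a R b but not c R b.
R is serial: every world has an R-successor.
R is not a subset of the identity: a R b with a ≠ b.
(A) the dual of axiom T: valid iff R is reflexive. R is reflexive — valid.
(B) the dual of axiom 5: valid iff R is euclidean. R is not euclidean — not valid.
(C) Box q -> Dia q is axiom D; it is valid on a frame exactly when R is serial. R is serial, so valid.
(D) q -> Box Dia q (axiom B) characterises the symmetric frames. R is not symmetric — not valid.
(E) q -> Box q (equivalent to ◇p→p) corresponds to R being a subset of the identity. Here R ⊄ identity, so not valid.

A, C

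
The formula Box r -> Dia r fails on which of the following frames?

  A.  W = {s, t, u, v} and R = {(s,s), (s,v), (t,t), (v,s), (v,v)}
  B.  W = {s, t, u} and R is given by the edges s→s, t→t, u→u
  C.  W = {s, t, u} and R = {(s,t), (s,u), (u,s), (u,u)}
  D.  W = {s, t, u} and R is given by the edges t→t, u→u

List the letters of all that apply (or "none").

A, C, D

The schema Box r -> Dia r is axiom D; it is valid on a frame iff R is serial.
(A) R is not serial (u has no R-successor), so the schema fails here.
(B) R is serial (every world has an R-successor), so the schema is valid here.
(C) R is not serial (t has no R-successor), so the schema fails here.
(D) R is not serial (s has no R-successor), so the schema fails here.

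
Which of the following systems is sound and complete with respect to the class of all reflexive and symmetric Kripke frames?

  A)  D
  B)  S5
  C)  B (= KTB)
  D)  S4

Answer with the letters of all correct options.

C

(A) D is determined by the class of serial frames.
(B) S5 is determined by the class of reflexive, symmetric, and transitive frames.
(C) B (= KTB) is determined by exactly this class.
(D) S4 is determined by the class of reflexive and transitive frames.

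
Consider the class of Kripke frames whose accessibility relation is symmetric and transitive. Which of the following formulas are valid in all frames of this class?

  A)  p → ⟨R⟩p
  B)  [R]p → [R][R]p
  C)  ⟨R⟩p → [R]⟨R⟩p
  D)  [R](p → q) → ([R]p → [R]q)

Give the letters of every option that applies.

B, C, D

A symmetric transitive relation is euclidean (uRv and uRw give vRu by symmetry, then vRw by transitivity).
(A) p → ⟨R⟩p (the dual of axiom T) characterises the reflexive frames. Such an R need not be reflexive — not valid.
(B) [R]p → [R][R]p is axiom 4, which corresponds to transitivity. Every such R is transitive — valid.
(C) ⟨R⟩p → [R]⟨R⟩p (axiom 5) characterises the euclidean frames. Every such R is euclidean — valid.
(D) this is just K, valid on every normal frame.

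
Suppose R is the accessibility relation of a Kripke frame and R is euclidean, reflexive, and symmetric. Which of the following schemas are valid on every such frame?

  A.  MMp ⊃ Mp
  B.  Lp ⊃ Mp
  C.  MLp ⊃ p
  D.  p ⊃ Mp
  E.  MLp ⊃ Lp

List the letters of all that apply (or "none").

A relation that is euclidean, reflexive, and symmetric is also serial and transitive.
(A) MMp ⊃ Mp (the dual of axiom 4) characterises the transitive frames. Every such R is transitive — valid.
(B) Lp ⊃ Mp is axiom D, which corresponds to seriality. Every such R is serial — valid.
(C) the dual of axiom B: valid iff R is symmetric. Every such R is symmetric — valid.
(D) the dual of axiom T: valid iff R is reflexive. Every such R is reflexive — valid.
(E) the dual of axiom 5: valid iff R is euclidean. Every such R is euclidean — valid.

A, B, C, D, E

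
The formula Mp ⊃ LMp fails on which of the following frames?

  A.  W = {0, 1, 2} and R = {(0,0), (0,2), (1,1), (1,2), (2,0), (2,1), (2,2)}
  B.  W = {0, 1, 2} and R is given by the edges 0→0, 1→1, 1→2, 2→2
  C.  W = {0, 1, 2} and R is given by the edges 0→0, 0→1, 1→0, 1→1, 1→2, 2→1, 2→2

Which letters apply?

A, B, C

The schema Mp ⊃ LMp is axiom 5; it is valid on a frame iff R is euclidean.
(A) R is not euclidean (2 R 0 and 2 R 1 but not 0 R 1), so the schema fails here.
(B) R is not euclidean (1 R 2 and 1 R 1 but not 2 R 1), so the schema fails here.
(C) R is not euclidean (1 R 0 and 1 R 2 but not 0 R 2), so the schema fails here.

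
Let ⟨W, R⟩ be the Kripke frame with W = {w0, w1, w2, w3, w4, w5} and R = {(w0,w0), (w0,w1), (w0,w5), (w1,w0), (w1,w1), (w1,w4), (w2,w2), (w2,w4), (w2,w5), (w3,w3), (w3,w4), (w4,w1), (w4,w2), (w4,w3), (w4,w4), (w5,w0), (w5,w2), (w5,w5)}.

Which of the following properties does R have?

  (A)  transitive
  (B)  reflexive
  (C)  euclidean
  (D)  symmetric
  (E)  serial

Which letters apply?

B, D, E

(A) not transitive: w0 R w1 and w1 R w4 but not w0 R w4.
(B) reflexive: each world relates to itself.
(C) not euclidean: w0 R w1 and w0 R w5 but not w1 R w5.
(D) symmetric: every R-edge is matched by its reverse.
(E) serial: every world has an R-successor.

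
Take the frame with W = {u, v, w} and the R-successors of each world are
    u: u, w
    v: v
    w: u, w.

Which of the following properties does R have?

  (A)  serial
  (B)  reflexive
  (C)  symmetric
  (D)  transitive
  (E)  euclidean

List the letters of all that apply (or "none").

(A) serial: every world has an R-successor.
(B) reflexive: each world relates to itself.
(C) symmetric: every R-edge is matched by its reverse.
(D) transitive: R is closed under composition.
(E) euclidean: any two R-successors of the same world are R-related.

A, B, C, D, E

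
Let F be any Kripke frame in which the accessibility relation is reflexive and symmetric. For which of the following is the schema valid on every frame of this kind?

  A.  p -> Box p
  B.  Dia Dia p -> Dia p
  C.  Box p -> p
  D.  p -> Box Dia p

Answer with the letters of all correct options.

Reflexive relations are serial.
(A) p -> Box p is equivalent to ◇p→p; it holds exactly when R ⊆ identity. Such an R need not be a subset of the identity — not valid.
(B) Dia Dia p -> Dia p (the dual of axiom 4) characterises the transitive frames. Such an R need not be transitive — not valid.
(C) Box p -> p (axiom T) characterises the reflexive frames. Every such R is reflexive — valid.
(D) p -> Box Dia p is axiom B, which corresponds to symmetry. Every such R is symmetric — valid.

C, D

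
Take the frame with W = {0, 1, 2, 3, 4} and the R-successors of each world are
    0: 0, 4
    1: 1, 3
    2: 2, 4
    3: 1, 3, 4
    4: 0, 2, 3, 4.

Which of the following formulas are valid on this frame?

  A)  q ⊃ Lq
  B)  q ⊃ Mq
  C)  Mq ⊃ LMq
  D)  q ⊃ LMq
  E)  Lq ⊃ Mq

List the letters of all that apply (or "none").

B, D, E

R is reflexive: each world relates to itself.
R is symmetric: every R-edge is matched by its reverse.
R is not euclidean: 3 R 1 and 3 R 4 but not 1 R 4.
R is serial: every world has an R-successor.
R is not a subset of the identity: 0 R 4 with 0 ≠ 4.
(A) q ⊃ Lq is equivalent to ◇p→p; it holds exactly when R ⊆ identity. Here R ⊄ identity — not valid.
(B) the dual of axiom T: valid iff R is reflexive. R is reflexive — valid.
(C) Mq ⊃ LMq is axiom 5, which corresponds to the euclidean property. R is not euclidean — not valid.
(D) axiom B: valid iff R is symmetric. R is symmetric — valid.
(E) axiom D: valid iff R is serial. R is serial — valid.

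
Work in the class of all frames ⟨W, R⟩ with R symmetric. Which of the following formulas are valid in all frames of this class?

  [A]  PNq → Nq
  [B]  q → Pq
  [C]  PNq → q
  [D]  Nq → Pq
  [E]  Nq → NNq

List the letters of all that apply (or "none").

C

(A) PNq → Nq is the dual of axiom 5, which corresponds to the euclidean property. Such an R need not be euclidean — not valid.
(B) the dual of axiom T: valid iff R is reflexive. Such an R need not be reflexive — not valid.
(C) PNq → q is the dual of axiom B, which corresponds to symmetry. Every such R is symmetric — valid.
(D) Nq → Pq is axiom D, which corresponds to seriality. Such an R need not be serial — not valid.
(E) axiom 4: valid iff R is transitive. Such an R need not be transitive — not valid.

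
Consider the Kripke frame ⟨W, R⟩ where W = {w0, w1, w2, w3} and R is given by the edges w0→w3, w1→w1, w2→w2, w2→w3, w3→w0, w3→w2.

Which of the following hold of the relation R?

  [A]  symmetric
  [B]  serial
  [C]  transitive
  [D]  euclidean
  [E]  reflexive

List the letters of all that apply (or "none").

(A) symmetric: every R-edge is matched by its reverse.
(B) serial: every world has an R-successor.
(C) not transitive: w0 R w3 and w3 R w0 but not w0 R w0.
(D) not euclidean: w3 R w0 and w3 R w2 but not w0 R w2.
(E) not reflexive: not w0 R w0.

A, B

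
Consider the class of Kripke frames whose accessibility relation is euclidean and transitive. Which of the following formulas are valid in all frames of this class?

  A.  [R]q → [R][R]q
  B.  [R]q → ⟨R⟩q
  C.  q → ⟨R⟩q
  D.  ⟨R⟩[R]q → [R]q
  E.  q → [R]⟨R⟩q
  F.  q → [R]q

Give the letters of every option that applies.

(A) [R]q → [R][R]q (axiom 4) characterises the transitive frames. Every such R is transitive — valid.
(B) axiom D: valid iff R is serial. Such an R need not be serial — not valid.
(C) q → ⟨R⟩q is the dual of axiom T; it is valid on a frame exactly when R is reflexive. Such an R need not be reflexive, so not valid.
(D) the dual of axiom 5: valid iff R is euclidean. Every such R is euclidean — valid.
(E) axiom B: valid iff R is symmetric. Such an R need not be symmetric — not valid.
(F) q → [R]q is valid only on frames where every R-edge is a self-loop. Such an R need not be a subset of the identity — not valid.

A, D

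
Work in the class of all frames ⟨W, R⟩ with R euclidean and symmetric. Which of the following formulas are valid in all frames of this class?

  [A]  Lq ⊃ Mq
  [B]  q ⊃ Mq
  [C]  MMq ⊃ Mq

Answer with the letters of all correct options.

C

A symmetric euclidean relation is transitive (uRv and vRw give vRu by symmetry, then uRw by the euclidean condition, applied at v).
(A) axiom D: valid iff R is serial. Such an R need not be serial — not valid.
(B) the dual of axiom T: valid iff R is reflexive. Such an R need not be reflexive — not valid.
(C) MMq ⊃ Mq (the dual of axiom 4) characterises the transitive frames. Every such R is transitive — valid.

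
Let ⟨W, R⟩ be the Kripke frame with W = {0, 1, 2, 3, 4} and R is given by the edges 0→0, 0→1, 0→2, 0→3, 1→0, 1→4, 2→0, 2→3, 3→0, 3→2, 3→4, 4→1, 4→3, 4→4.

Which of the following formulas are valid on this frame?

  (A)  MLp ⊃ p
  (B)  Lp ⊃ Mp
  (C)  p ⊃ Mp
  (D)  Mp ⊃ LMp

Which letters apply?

R is not reflexive: not 1 R 1.
R is symmetric: every R-edge is matched by its reverse.
R is not euclidean: 0 R 1 and 0 R 2 but not 1 R 2.
R is serial: every world has an R-successor.
(A) MLp ⊃ p is the dual of axiom B; it is valid on a frame exactly when R is symmetric. R is symmetric, so valid.
(B) Lp ⊃ Mp is axiom D; it is valid on a frame exactly when R is serial. R is serial, so valid.
(C) the dual of axiom T: valid iff R is reflexive. R is not reflexive — not valid.
(D) axiom 5: valid iff R is euclidean. R is not euclidean — not valid.

A, B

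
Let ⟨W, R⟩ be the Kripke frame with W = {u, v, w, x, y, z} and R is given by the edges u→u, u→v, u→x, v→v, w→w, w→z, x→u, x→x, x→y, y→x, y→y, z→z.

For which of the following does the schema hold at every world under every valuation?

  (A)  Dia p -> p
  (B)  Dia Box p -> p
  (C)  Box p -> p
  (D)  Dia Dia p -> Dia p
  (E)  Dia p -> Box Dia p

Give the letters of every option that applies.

R is reflexive: each world relates to itself.
R is not symmetric: u R v but not v R u.
R is not transitive: u R x and x R y but not u R y.
R is not euclidean: u R v and u R u but not v R u.
R is not a subset of the identity: u R v with u ≠ v.
(A) Dia p -> p is valid only on frames where every R-edge is a self-loop. Here R ⊄ identity — not valid.
(B) Dia Box p -> p is the dual of axiom B; it is valid on a frame exactly when R is symmetric. R is not symmetric, so not valid.
(C) Box p -> p is axiom T, which corresponds to reflexivity. R is reflexive — valid.
(D) Dia Dia p -> Dia p (the dual of axiom 4) characterises the transitive frames. R is not transitive — not valid.
(E) axiom 5: valid iff R is euclidean. R is not euclidean — not valid.

C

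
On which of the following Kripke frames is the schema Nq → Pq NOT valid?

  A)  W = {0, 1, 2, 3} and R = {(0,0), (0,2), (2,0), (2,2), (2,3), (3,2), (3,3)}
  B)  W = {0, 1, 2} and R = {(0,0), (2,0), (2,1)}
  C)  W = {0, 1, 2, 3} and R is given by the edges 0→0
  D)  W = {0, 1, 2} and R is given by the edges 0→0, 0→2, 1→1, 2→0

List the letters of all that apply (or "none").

The schema Nq → Pq is axiom D; it is valid on a frame iff R is serial.
(A) R is not serial (1 has no R-successor), so the schema fails here.
(B) R is not serial (1 has no R-successor), so the schema fails here.
(C) R is not serial (1 has no R-successor), so the schema fails here.
(D) R is serial (every world has an R-successor), so the schema is valid here.

A, B, C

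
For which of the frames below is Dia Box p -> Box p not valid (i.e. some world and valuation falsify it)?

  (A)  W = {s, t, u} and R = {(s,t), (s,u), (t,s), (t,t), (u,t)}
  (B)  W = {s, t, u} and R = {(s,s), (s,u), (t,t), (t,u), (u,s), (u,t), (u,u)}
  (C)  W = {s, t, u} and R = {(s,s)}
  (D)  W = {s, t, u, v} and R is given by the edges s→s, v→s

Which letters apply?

A, B

The schema Dia Box p -> Box p is the dual of axiom 5; it is valid on a frame iff R is euclidean.
(A) R is not euclidean (s R t and s R u but not t R u), so the schema fails here.
(B) R is not euclidean (u R s and u R t but not s R t), so the schema fails here.
(C) R is euclidean (any two R-successors of the same world are R-related), so the schema is valid here.
(D) R is euclidean (any two R-successors of the same world are R-related), so the schema is valid here.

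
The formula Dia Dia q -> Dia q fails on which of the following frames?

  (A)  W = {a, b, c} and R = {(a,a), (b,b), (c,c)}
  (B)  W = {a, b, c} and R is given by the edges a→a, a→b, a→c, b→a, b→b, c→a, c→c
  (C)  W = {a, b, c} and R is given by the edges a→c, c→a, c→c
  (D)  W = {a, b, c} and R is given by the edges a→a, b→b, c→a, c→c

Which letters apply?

B, C

The schema Dia Dia q -> Dia q is the dual of axiom 4; it is valid on a frame iff R is transitive.
(A) R is transitive (R is closed under composition), so the schema is valid here.
(B) R is not transitive (b R a and a R c but not b R c), so the schema fails here.
(C) R is not transitive (a R c and c R a but not a R a), so the schema fails here.
(D) R is transitive (R is closed under composition), so the schema is valid here.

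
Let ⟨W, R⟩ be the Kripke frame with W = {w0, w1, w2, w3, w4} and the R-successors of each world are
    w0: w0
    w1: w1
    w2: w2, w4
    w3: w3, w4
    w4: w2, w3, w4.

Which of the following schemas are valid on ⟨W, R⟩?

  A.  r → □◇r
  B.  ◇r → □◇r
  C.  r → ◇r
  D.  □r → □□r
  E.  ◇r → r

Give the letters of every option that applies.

A, C

R is reflexive: each world relates to itself.
R is symmetric: every R-edge is matched by its reverse.
R is not transitive: w2 R w4 and w4 R w3 but not w2 R w3.
R is not euclidean: w4 R w2 and w4 R w3 but not w2 R w3.
R is not a subset of the identity: w2 R w4 with w2 ≠ w4.
(A) axiom B: valid iff R is symmetric. R is symmetric — valid.
(B) ◇r → □◇r is axiom 5; it is valid on a frame exactly when R is euclidean. R is not euclidean, so not valid.
(C) r → ◇r is the dual of axiom T; it is valid on a frame exactly when R is reflexive. R is reflexive, so valid.
(D) axiom 4: valid iff R is transitive. R is not transitive — not valid.
(E) ◇r → r is the converse of T; it holds exactly when R ⊆ identity. Here R ⊄ identity — not valid.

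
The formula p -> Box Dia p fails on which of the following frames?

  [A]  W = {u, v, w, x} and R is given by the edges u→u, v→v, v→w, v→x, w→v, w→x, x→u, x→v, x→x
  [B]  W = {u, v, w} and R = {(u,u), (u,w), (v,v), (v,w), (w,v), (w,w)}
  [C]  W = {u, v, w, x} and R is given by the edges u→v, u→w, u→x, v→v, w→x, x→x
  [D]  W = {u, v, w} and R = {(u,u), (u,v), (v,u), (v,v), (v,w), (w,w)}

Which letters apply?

The schema p -> Box Dia p is axiom B; it is valid on a frame iff R is symmetric.
(A) R is not symmetric (w R x but not x R w), so the schema fails here.
(B) R is not symmetric (u R w but not w R u), so the schema fails here.
(C) R is not symmetric (u R v but not v R u), so the schema fails here.
(D) R is not symmetric (v R w but not w R v), so the schema fails here.

A, B, C, D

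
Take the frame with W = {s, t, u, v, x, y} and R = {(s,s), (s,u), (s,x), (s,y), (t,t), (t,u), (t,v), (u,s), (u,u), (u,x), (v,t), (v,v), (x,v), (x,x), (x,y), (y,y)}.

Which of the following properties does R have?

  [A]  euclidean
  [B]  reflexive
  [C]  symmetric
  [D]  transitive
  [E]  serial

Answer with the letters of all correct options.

B, E

(A) not euclidean: s R u and s R y but not u R y.
(B) reflexive: each world relates to itself.
(C) not symmetric: s R x but not x R s.
(D) not transitive: s R x and x R v but not s R v.
(E) serial: every world has an R-successor.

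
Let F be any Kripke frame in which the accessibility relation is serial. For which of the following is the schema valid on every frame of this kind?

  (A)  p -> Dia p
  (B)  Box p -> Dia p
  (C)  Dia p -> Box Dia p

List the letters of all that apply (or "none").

(A) p -> Dia p (the dual of axiom T) characterises the reflexive frames. Such an R need not be reflexive — not valid.
(B) Box p -> Dia p (axiom D) characterises the serial frames. Every such R is serial — valid.
(C) Dia p -> Box Dia p (axiom 5) characterises the euclidean frames. Such an R need not be euclidean — not valid.

B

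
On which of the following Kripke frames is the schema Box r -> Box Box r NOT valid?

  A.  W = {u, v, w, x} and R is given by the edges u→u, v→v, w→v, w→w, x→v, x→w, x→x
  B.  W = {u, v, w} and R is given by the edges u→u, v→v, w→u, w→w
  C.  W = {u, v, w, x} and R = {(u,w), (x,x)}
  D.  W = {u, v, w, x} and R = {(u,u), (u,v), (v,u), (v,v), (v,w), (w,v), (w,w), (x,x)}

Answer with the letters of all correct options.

The schema Box r -> Box Box r is axiom 4; it is valid on a frame iff R is transitive.
(A) R is transitive (R is closed under composition), so the schema is valid here.
(B) R is transitive (R is closed under composition), so the schema is valid here.
(C) R is transitive (R is closed under composition), so the schema is valid here.
(D) R is not transitive (u R v and v R w but not u R w), so the schema fails here.

D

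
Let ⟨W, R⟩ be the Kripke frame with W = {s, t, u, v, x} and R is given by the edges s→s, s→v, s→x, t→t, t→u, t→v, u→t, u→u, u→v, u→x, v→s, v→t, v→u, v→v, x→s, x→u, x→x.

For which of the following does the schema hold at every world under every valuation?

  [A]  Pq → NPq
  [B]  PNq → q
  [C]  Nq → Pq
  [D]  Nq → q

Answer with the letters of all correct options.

B, C, D

R is reflexive: each world relates to itself.
R is symmetric: every R-edge is matched by its reverse.
R is not euclidean: s R v and s R x but not v R x.
R is serial: every world has an R-successor.
(A) Pq → NPq is axiom 5, which corresponds to the euclidean property. R is not euclidean — not valid.
(B) PNq → q is the dual of axiom B; it is valid on a frame exactly when R is symmetric. R is symmetric, so valid.
(C) Nq → Pq is axiom D; it is valid on a frame exactly when R is serial. R is serial, so valid.
(D) axiom T: valid iff R is reflexive. R is reflexive — valid.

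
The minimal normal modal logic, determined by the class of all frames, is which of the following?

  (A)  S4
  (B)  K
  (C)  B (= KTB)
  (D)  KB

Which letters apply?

(A) S4 is determined by the class of reflexive and transitive frames.
(B) K is determined by exactly this class.
(C) B (= KTB) is determined by the class of reflexive and symmetric frames.
(D) KB is determined by the class of symmetric frames.

B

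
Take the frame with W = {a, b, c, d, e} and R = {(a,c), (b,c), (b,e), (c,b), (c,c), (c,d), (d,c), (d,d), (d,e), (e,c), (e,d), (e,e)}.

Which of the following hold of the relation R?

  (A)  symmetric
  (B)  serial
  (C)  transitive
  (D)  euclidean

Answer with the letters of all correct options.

(A) not symmetric: a R c but not c R a.
(B) serial: every world has an R-successor.
(C) not transitive: a R c and c R b but not a R b.
(D) not euclidean: b R c and b R e but not c R e.

B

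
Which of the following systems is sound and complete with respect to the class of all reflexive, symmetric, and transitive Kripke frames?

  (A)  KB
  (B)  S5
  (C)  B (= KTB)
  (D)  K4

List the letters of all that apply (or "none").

B

(A) KB is determined by the class of symmetric frames.
(B) S5 is determined by exactly this class.
(C) B (= KTB) is determined by the class of reflexive and symmetric frames.
(D) K4 is determined by the class of transitive frames.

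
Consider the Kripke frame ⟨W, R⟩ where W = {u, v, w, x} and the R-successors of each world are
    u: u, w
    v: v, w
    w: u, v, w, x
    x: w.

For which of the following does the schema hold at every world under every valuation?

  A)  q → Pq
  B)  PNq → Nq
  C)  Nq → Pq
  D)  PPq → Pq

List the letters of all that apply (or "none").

C

R is not reflexive: not x R x.
R is not transitive: u R w and w R v but not u R v.
R is not euclidean: w R u and w R v but not u R v.
R is serial: every world has an R-successor.
(A) q → Pq is the dual of axiom T, which corresponds to reflexivity. R is not reflexive — not valid.
(B) the dual of axiom 5: valid iff R is euclidean. R is not euclidean — not valid.
(C) Nq → Pq is axiom D, which corresponds to seriality. R is serial — valid.
(D) PPq → Pq is the dual of axiom 4; it is valid on a frame exactly when R is transitive. R is not transitive, so not valid.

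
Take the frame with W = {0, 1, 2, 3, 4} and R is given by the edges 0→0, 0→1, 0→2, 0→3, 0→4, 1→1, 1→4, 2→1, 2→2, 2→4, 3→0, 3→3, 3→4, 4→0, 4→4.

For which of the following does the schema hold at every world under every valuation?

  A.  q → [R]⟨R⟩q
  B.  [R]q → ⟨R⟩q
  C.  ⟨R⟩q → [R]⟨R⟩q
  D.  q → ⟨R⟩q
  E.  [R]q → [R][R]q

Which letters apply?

B, D

R is reflexive: each world relates to itself.
R is not symmetric: 0 R 1 but not 1 R 0.
R is not transitive: 1 R 4 and 4 R 0 but not 1 R 0.
R is not euclidean: 0 R 1 and 0 R 0 but not 1 R 0.
R is serial: every world has an R-successor.
(A) axiom B: valid iff R is symmetric. R is not symmetric — not valid.
(B) [R]q → ⟨R⟩q is axiom D; it is valid on a frame exactly when R is serial. R is serial, so valid.
(C) ⟨R⟩q → [R]⟨R⟩q (axiom 5) characterises the euclidean frames. R is not euclidean — not valid.
(D) q → ⟨R⟩q is the dual of axiom T; it is valid on a frame exactly when R is reflexive. R is reflexive, so valid.
(E) [R]q → [R][R]q is axiom 4; it is valid on a frame exactly when R is transitive. R is not transitive, so not valid.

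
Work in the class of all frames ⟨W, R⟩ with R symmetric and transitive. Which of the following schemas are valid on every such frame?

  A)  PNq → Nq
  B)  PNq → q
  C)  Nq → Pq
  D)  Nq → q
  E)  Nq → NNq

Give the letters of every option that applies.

A symmetric transitive relation is euclidean (uRv and uRw give vRu by symmetry, then vRw by transitivity).
(A) PNq → Nq (the dual of axiom 5) characterises the euclidean frames. Every such R is euclidean — valid.
(B) the dual of axiom B: valid iff R is symmetric. Every such R is symmetric — valid.
(C) axiom D: valid iff R is serial. Such an R need not be serial — not valid.
(D) Nq → q is axiom T; it is valid on a frame exactly when R is reflexive. Such an R need not be reflexive, so not valid.
(E) Nq → NNq (axiom 4) characterises the transitive frames. Every such R is transitive — valid.

A, B, E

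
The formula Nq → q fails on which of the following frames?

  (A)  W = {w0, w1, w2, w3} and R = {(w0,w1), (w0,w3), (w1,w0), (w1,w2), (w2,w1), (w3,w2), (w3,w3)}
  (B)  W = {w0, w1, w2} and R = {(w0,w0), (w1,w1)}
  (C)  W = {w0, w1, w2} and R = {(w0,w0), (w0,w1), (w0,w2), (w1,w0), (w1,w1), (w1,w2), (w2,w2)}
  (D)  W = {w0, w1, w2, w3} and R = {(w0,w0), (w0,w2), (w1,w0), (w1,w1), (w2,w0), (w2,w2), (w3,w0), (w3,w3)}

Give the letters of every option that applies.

The schema Nq → q is axiom T; it is valid on a frame iff R is reflexive.
(A) R is not reflexive (not w0 R w0), so the schema fails here.
(B) R is not reflexive (not w2 R w2), so the schema fails here.
(C) R is reflexive (each world relates to itself), so the schema is valid here.
(D) R is reflexive (each world relates to itself), so the schema is valid here.

A, B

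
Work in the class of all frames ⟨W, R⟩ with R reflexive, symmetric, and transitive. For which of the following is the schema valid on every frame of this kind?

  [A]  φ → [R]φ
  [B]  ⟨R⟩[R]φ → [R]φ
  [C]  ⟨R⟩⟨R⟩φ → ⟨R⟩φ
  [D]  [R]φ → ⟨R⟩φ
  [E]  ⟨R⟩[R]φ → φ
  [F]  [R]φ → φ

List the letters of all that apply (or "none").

B, C, D, E, F

A relation that is reflexive, symmetric, and transitive is also euclidean and serial.
(A) φ → [R]φ is equivalent to ◇p→p; it holds exactly when R ⊆ identity. Such an R need not be a subset of the identity — not valid.
(B) ⟨R⟩[R]φ → [R]φ is the dual of axiom 5; it is valid on a frame exactly when R is euclidean. Every such R is euclidean, so valid.
(C) ⟨R⟩⟨R⟩φ → ⟨R⟩φ (the dual of axiom 4) characterises the transitive frames. Every such R is transitive — valid.
(D) [R]φ → ⟨R⟩φ (axiom D) characterises the serial frames. Every such R is serial — valid.
(E) the dual of axiom B: valid iff R is symmetric. Every such R is symmetric — valid.
(F) [R]φ → φ (axiom T) characterises the reflexive frames. Every such R is reflexive — valid.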